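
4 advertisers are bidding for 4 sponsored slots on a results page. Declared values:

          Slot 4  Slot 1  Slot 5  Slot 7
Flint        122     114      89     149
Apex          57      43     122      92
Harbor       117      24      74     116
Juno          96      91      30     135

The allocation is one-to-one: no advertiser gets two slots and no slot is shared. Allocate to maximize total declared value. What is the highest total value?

This is a one-to-one assignment (maximum-weight bipartite matching).
Optimal: Flint→Slot 1 ($114), Apex→Slot 5 ($122), Harbor→Slot 4 ($117), Juno→Slot 7 ($135) — total 114+122+117+135 = $488.
Row-greedy (each advertiser in turn takes its best remaining slot) gives $479, worse by 9.
Next-best assignment: Flint→Slot 7, Apex→Slot 5, Harbor→Slot 4, Juno→Slot 1 = $479.
Checked against all permutations: $488 is optimal.

Maximum total: $488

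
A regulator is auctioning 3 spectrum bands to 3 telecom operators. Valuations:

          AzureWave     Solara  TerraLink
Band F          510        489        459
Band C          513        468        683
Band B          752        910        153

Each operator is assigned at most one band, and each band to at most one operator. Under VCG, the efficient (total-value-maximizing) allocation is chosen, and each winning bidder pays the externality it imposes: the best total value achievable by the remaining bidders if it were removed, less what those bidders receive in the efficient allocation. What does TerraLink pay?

Efficient allocation: AzureWave→Band F ($510M), Solara→Band B ($910M), TerraLink→Band C ($683M); total welfare W = $2103M.
TerraLink receives Band C at value $683M, so the others get W − 683 = $1420M.
Without TerraLink: best allocation of the remaining 2 bidders over all 3 bands is AzureWave→Band C ($513M), Solara→Band B ($910M), total $1423M.
VCG payment = (others' best without TerraLink) − (others' welfare with TerraLink) = 1423 − 1420 = $3M.

TerraLink pays $3M.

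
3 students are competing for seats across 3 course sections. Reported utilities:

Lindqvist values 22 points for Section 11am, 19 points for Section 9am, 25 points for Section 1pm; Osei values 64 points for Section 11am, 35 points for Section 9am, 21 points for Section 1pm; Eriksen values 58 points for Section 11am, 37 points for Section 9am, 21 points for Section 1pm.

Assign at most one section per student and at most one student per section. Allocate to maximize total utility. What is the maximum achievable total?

Max total: 126 points

Optimal: Lindqvist→Section 1pm (25 points), Osei→Section 11am (64 points), Eriksen→Section 9am (37 points) — total 25+64+37 = 126 points.
Every other assignment is strictly worse.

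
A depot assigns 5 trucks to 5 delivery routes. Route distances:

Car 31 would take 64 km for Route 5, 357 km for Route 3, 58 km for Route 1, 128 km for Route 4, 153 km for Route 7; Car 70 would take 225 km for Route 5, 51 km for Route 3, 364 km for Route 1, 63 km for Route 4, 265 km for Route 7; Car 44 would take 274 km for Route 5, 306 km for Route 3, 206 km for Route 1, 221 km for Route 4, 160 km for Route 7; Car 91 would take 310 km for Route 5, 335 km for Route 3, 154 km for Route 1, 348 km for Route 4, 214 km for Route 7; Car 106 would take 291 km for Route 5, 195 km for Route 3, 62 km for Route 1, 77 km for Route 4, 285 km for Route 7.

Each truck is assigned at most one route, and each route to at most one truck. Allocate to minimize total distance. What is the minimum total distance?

Optimal: Car 31→Route 5 (64 km), Car 70→Route 3 (51 km), Car 44→Route 7 (160 km), Car 91→Route 1 (154 km), Car 106→Route 4 (77 km) — total 64+51+160+154+77 = 506 km.
Row-greedy (each truck in turn takes its cheapest remaining route) gives 656 km, worse by 150.

Minimum total: 506 km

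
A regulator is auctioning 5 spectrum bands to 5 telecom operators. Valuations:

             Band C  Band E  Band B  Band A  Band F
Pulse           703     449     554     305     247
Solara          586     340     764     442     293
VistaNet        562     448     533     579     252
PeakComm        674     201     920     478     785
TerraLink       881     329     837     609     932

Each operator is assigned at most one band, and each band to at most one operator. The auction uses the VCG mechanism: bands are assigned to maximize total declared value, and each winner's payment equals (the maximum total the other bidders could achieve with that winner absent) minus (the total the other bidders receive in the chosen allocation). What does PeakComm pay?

PeakComm pays $424M.

Efficient allocation: Pulse→Band C ($703M), Solara→Band E ($340M), VistaNet→Band A ($579M), PeakComm→Band B ($920M), TerraLink→Band F ($932M); total welfare W = $3474M.
PeakComm receives Band B at value $920M, so the others get W − 920 = $2554M.
Without PeakComm: best allocation of the remaining 4 bidders over all 5 bands is Pulse→Band C ($703M), Solara→Band B ($764M), VistaNet→Band A ($579M), TerraLink→Band F ($932M), total $2978M.
VCG payment = (others' best without PeakComm) − (others' welfare with PeakComm) = 2978 − 2554 = $424M.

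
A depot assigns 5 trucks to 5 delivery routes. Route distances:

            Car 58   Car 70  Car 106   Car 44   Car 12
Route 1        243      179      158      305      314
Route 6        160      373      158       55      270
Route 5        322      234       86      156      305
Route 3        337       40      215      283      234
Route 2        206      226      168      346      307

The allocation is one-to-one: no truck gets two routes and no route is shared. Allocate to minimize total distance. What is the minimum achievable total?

Optimal: Car 58→Route 2 (206 km), Car 70→Route 3 (40 km), Car 106→Route 5 (86 km), Car 44→Route 6 (55 km), Car 12→Route 1 (314 km) — total 206+40+86+55+314 = 701 km.
Column-greedy (each route in turn goes to its cheapest remaining truck) gives 887 km, worse by 186.
Next-best assignment: Car 58→Route 1, Car 70→Route 3, Car 106→Route 5, Car 44→Route 6, Car 12→Route 2 = 731 km.

Minimum total: 701 km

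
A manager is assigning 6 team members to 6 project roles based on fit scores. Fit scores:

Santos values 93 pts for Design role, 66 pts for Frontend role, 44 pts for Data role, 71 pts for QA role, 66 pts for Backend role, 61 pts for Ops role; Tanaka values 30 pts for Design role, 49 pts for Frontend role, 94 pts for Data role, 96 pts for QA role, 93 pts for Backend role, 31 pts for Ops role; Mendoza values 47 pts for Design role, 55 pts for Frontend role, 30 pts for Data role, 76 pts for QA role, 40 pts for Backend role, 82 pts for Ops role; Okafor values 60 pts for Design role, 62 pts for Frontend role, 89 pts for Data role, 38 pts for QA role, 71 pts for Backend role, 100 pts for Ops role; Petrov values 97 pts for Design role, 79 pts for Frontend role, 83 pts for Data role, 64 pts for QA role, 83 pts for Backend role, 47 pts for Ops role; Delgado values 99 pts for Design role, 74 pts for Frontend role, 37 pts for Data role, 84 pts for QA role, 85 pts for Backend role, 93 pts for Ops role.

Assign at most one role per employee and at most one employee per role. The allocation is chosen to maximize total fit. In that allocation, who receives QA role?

Optimal: Santos→Design role (93 pts), Tanaka→Data role (94 pts), Mendoza→QA role (76 pts), Okafor→Ops role (100 pts), Petrov→Frontend role (79 pts), Delgado→Backend role (85 pts) — total 93+94+76+100+79+85 = 527 pts.
Column-greedy (each role in turn goes to its best remaining employee) gives 480 pts, worse by 47.
Swapping Petrov↔Delgado (Petrov→Backend role 83 pts, Delgado→Frontend role 74 pts) loses 7.
Mendoza's own top role is Ops role (82 pts), but forcing Mendoza→Ops role and reassigning the rest optimally gives only 524 pts — worse by 3.

Mendoza receives QA role.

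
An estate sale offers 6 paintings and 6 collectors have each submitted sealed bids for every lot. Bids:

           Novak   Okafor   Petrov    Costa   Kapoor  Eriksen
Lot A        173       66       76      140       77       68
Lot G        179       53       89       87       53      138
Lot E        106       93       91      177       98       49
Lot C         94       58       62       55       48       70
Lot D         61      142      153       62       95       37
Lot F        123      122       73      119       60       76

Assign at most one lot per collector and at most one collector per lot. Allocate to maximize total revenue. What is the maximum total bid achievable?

This is a one-to-one assignment (maximum-weight bipartite matching).
Optimal: Novak→Lot A ($173), Okafor→Lot F ($122), Petrov→Lot D ($153), Costa→Lot E ($177), Kapoor→Lot C ($48), Eriksen→Lot G ($138) — total 173+122+153+177+48+138 = $811.
Row-greedy (each collector in turn takes its best remaining lot) gives $682, worse by 129.

Max total: $811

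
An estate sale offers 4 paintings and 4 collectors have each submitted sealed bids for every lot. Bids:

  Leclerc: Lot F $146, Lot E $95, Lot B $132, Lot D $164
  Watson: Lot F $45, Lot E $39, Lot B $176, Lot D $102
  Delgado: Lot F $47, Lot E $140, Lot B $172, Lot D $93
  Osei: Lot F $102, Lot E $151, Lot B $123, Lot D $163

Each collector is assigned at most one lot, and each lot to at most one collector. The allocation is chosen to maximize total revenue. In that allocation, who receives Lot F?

Treat this as an assignment problem: match each collector to one lot.
Optimal: Leclerc→Lot F ($146), Watson→Lot B ($176), Delgado→Lot E ($140), Osei→Lot D ($163) — total 146+176+140+163 = $625.
Max-entry greedy (repeatedly take the single best remaining cell) gives $538, worse by 87.
Leclerc's own top lot is Lot D ($164), but forcing Leclerc→Lot D and reassigning the rest optimally gives only $582 — worse by 43.

Leclerc receives Lot F.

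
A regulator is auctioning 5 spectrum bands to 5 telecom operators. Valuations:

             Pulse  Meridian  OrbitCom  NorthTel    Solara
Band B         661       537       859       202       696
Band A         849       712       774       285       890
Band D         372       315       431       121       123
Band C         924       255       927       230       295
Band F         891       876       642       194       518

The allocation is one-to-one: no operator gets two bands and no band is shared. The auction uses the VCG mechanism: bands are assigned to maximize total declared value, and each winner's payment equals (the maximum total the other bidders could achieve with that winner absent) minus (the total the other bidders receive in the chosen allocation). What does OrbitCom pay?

Efficient allocation: Pulse→Band C ($924M), Meridian→Band F ($876M), OrbitCom→Band B ($859M), NorthTel→Band D ($121M), Solara→Band A ($890M); total welfare W = $3670M.
OrbitCom receives Band B at value $859M, so the others get W − 859 = $2811M.
Without OrbitCom: best allocation of the remaining 4 bidders over all 5 bands is Pulse→Band C ($924M), Meridian→Band F ($876M), NorthTel→Band B ($202M), Solara→Band A ($890M), total $2892M.
VCG payment = (others' best without OrbitCom) − (others' welfare with OrbitCom) = 2892 − 2811 = $81M.

OrbitCom pays $81M.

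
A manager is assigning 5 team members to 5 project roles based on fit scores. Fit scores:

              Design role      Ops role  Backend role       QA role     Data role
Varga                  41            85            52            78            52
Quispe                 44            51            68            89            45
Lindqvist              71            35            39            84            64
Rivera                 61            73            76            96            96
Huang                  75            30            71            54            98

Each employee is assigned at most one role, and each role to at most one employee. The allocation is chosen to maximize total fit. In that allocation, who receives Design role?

Lindqvist receives Design role.

Optimal: Varga→Ops role (85 pts), Quispe→QA role (89 pts), Lindqvist→Design role (71 pts), Rivera→Backend role (76 pts), Huang→Data role (98 pts) — total 85+89+71+76+98 = 419 pts.
Column-greedy (each role in turn goes to its best remaining employee) gives 389 pts, worse by 30.
Next-best assignment: Varga→Ops role, Quispe→Backend role, Lindqvist→Design role, Rivera→QA role, Huang→Data role = 418 pts.
Swapping Huang↔Quispe (Huang→QA role 54 pts, Quispe→Data role 45 pts) loses 88.
Lindqvist's own top role is QA role (84 pts), but forcing Lindqvist→QA role and reassigning the rest optimally gives only 408 pts — worse by 11.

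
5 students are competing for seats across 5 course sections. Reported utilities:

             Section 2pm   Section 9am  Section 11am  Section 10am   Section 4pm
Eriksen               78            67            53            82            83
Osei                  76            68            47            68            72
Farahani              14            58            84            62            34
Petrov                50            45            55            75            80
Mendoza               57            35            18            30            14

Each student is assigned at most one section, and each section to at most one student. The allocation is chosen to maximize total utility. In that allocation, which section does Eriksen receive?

Eriksen receives Section 10am.

This is a one-to-one assignment (maximum-weight bipartite matching).
Optimal: Eriksen→Section 10am (82 points), Osei→Section 9am (68 points), Farahani→Section 11am (84 points), Petrov→Section 4pm (80 points), Mendoza→Section 2pm (57 points) — total 82+68+84+80+57 = 371 points.
Next-best assignment: Eriksen→Section 4pm, Osei→Section 9am, Farahani→Section 11am, Petrov→Section 10am, Mendoza→Section 2pm = 367 points.
Every other assignment is strictly worse.
Eriksen's own top section is Section 4pm (83 points), but forcing Eriksen→Section 4pm and reassigning the rest optimally gives only 367 points — worse by 4.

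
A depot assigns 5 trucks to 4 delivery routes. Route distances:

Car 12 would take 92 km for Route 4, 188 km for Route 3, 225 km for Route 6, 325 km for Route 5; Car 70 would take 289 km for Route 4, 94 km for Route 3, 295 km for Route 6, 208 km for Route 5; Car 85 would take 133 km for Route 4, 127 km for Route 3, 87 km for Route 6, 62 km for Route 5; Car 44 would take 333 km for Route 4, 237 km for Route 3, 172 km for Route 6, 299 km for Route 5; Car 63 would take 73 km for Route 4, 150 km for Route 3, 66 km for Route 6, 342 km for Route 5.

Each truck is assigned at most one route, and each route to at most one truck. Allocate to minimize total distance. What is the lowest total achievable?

Min total: 314 km

This is the linear assignment problem.
Optimal: Car 12→Route 4 (92 km), Car 70→Route 3 (94 km), Car 63→Route 6 (66 km), Car 85→Route 5 (62 km) — total 92+94+66+62 = 314 km.
Row-greedy (each truck in turn takes its cheapest remaining route) gives 420 km, worse by 106.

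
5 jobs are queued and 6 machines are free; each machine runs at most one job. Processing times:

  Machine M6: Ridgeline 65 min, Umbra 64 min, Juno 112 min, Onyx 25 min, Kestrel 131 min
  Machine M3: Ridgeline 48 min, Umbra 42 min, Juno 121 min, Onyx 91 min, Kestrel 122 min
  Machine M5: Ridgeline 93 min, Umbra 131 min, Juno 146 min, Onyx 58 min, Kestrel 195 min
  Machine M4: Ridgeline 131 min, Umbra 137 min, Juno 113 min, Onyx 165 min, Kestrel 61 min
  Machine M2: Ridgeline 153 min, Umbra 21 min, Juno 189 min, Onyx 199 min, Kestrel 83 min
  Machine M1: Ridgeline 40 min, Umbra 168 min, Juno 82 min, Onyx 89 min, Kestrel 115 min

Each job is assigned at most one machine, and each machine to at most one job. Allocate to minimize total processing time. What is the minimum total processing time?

Min total: 237 min

This is the linear assignment problem.
Optimal: Ridgeline→Machine M3 (48 min), Umbra→Machine M2 (21 min), Juno→Machine M1 (82 min), Onyx→Machine M6 (25 min), Kestrel→Machine M4 (61 min) — total 48+21+82+25+61 = 237 min.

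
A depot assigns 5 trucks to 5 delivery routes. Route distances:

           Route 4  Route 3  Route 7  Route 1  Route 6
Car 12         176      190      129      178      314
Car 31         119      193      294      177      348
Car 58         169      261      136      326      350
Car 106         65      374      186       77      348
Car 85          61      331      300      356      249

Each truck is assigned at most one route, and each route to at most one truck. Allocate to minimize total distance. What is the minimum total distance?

Min total: 771 km

Optimal: Car 12→Route 3 (190 km), Car 31→Route 4 (119 km), Car 58→Route 7 (136 km), Car 106→Route 1 (77 km), Car 85→Route 6 (249 km) — total 190+119+136+77+249 = 771 km.
Column-greedy (each route in turn goes to its cheapest remaining truck) gives 812 km, worse by 41.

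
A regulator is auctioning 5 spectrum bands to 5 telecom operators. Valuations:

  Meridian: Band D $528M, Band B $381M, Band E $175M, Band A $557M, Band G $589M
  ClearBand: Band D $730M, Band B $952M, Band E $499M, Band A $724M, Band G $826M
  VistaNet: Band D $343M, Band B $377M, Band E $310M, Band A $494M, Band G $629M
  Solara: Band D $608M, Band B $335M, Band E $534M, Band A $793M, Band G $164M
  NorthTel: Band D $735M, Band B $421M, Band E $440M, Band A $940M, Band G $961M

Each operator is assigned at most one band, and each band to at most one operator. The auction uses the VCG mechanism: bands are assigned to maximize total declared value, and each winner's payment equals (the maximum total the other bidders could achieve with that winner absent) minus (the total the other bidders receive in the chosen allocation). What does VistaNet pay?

VistaNet pays $280M.

Efficient allocation: Meridian→Band D ($528M), ClearBand→Band B ($952M), VistaNet→Band G ($629M), Solara→Band E ($534M), NorthTel→Band A ($940M); total welfare W = $3583M.
VistaNet receives Band G at value $629M, so the others get W − 629 = $2954M.
Without VistaNet: best allocation of the remaining 4 bidders over all 5 bands is Meridian→Band D ($528M), ClearBand→Band B ($952M), Solara→Band A ($793M), NorthTel→Band G ($961M), total $3234M.
VCG payment = (others' best without VistaNet) − (others' welfare with VistaNet) = 3234 − 2954 = $280M.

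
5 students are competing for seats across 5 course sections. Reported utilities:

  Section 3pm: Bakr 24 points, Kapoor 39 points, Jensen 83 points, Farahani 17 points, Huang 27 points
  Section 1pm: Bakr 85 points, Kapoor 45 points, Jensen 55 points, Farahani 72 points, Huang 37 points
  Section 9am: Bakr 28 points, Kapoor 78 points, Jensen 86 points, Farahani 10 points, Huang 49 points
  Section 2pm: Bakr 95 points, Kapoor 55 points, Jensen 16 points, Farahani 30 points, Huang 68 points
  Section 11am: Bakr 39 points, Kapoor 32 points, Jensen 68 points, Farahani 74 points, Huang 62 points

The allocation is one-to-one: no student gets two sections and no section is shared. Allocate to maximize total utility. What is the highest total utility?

Maximum total: 390 points

This is the linear assignment problem.
Optimal: Bakr→Section 2pm (95 points), Kapoor→Section 9am (78 points), Jensen→Section 3pm (83 points), Farahani→Section 1pm (72 points), Huang→Section 11am (62 points) — total 95+78+83+72+62 = 390 points.
Column-greedy (each section in turn goes to its best remaining student) gives 388 points, worse by 2.
Swapping Huang↔Jensen (Huang→Section 3pm 27 points, Jensen→Section 11am 68 points) loses 50.
Every other assignment is strictly worse.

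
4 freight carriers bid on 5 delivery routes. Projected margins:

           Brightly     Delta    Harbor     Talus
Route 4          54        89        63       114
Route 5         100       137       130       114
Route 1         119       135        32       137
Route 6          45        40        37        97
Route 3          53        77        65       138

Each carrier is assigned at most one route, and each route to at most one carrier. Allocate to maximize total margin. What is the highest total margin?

This is the linear assignment problem.
Optimal: Brightly→Route 1 ($119k), Delta→Route 4 ($89k), Harbor→Route 5 ($130k), Talus→Route 3 ($138k) — total 119+89+130+138 = $476k.
Max-entry greedy (repeatedly take the single best remaining cell) gives $457k, worse by 19.

Maximum total: $476k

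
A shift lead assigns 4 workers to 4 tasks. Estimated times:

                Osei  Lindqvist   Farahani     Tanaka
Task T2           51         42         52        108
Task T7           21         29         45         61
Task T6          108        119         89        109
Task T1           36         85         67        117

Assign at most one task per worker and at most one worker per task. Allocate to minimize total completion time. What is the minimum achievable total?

Optimal: Osei→Task T1 (36 min), Lindqvist→Task T7 (29 min), Farahani→Task T2 (52 min), Tanaka→Task T6 (109 min) — total 36+29+52+109 = 226 min.
Next-best assignment: Osei→Task T1, Lindqvist→Task T2, Farahani→Task T6, Tanaka→Task T7 = 228 min.
Swapping Osei↔Tanaka (Osei→Task T6 108 min, Tanaka→Task T1 117 min) adds 80.
No other one-to-one assignment undercuts 226 min.

Min total: 226 min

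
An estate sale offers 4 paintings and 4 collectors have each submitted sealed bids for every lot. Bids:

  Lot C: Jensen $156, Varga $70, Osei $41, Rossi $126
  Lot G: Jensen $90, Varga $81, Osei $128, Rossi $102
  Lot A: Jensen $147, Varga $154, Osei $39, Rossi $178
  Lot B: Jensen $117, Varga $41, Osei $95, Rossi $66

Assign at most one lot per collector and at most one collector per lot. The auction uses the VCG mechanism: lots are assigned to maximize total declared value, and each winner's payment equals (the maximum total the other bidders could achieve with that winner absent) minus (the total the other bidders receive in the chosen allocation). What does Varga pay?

Varga pays $91.

Efficient allocation: Jensen→Lot B ($117), Varga→Lot A ($154), Osei→Lot G ($128), Rossi→Lot C ($126); total welfare W = $525.
Varga receives Lot A at value $154, so the others get W − 154 = $371.
Without Varga: best allocation of the remaining 3 bidders over all 4 lots is Jensen→Lot C ($156), Osei→Lot G ($128), Rossi→Lot A ($178), total $462.
VCG payment = (others' best without Varga) − (others' welfare with Varga) = 462 − 371 = $91.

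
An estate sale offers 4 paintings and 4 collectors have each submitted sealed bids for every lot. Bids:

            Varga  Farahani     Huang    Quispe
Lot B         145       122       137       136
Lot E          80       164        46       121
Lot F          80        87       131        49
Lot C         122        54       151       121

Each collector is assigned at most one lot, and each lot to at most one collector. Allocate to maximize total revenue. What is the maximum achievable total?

Treat this as an assignment problem: match each collector to one lot.
Optimal: Varga→Lot B ($145), Farahani→Lot E ($164), Huang→Lot F ($131), Quispe→Lot C ($121) — total 145+164+131+121 = $561.
Row-greedy (each collector in turn takes its best remaining lot) gives $509, worse by 52.
Next-best assignment: Varga→Lot C, Farahani→Lot E, Huang→Lot F, Quispe→Lot B = $553.
Swapping Quispe↔Huang (Quispe→Lot F $49, Huang→Lot C $151) loses 52.
Checked against all permutations: $561 is optimal.

Maximum total: $561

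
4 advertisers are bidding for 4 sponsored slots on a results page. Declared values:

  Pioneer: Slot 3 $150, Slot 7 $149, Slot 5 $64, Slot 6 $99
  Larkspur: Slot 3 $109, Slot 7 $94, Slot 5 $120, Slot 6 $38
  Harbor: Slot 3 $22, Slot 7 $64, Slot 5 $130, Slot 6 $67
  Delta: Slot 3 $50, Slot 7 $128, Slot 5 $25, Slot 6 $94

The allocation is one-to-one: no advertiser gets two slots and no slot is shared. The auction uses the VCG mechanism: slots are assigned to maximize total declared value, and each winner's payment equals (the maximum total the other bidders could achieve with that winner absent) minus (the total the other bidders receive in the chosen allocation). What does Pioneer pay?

Pioneer pays $34.

Efficient allocation: Pioneer→Slot 7 ($149), Larkspur→Slot 3 ($109), Harbor→Slot 5 ($130), Delta→Slot 6 ($94); total welfare W = $482.
Pioneer receives Slot 7 at value $149, so the others get W − 149 = $333.
Without Pioneer: best allocation of the remaining 3 bidders over all 4 slots is Larkspur→Slot 3 ($109), Harbor→Slot 5 ($130), Delta→Slot 7 ($128), total $367.
VCG payment = (others' best without Pioneer) − (others' welfare with Pioneer) = 367 − 333 = $34.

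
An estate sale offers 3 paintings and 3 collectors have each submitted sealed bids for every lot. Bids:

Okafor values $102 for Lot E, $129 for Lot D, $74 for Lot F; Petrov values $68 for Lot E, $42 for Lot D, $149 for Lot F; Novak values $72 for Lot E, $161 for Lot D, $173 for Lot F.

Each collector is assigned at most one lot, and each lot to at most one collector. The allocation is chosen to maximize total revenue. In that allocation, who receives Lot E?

Treat this as an assignment problem: match each collector to one lot.
Optimal: Okafor→Lot E ($102), Petrov→Lot F ($149), Novak→Lot D ($161) — total 102+149+161 = $412.
Row-greedy (each collector in turn takes its best remaining lot) gives $350, worse by 62.
Swapping Okafor↔Petrov (Okafor→Lot F $74, Petrov→Lot E $68) loses 109.
Okafor's own top lot is Lot D ($129), but forcing Okafor→Lot D and reassigning the rest optimally gives only $370 — worse by 42.

Okafor receives Lot E.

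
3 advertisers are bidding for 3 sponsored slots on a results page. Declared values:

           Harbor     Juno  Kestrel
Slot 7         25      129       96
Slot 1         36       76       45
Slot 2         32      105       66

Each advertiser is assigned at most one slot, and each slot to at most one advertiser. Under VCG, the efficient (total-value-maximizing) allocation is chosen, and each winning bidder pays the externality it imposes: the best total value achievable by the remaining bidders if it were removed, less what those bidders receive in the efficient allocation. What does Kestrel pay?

Efficient allocation: Harbor→Slot 1 ($36), Juno→Slot 2 ($105), Kestrel→Slot 7 ($96); total welfare W = $237.
Kestrel receives Slot 7 at value $96, so the others get W − 96 = $141.
Without Kestrel: best allocation of the remaining 2 bidders over all 3 slots is Harbor→Slot 1 ($36), Juno→Slot 7 ($129), total $165.
VCG payment = (others' best without Kestrel) − (others' welfare with Kestrel) = 165 − 141 = $24.

Kestrel pays $24.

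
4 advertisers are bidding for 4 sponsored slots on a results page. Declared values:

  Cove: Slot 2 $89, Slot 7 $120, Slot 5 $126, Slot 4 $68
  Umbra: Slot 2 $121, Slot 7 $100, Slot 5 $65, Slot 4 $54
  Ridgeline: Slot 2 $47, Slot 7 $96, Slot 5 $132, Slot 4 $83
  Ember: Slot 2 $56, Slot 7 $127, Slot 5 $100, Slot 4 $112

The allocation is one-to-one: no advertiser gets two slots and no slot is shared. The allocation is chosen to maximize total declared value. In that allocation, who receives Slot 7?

Cove receives Slot 7.

Optimal: Cove→Slot 7 ($120), Umbra→Slot 2 ($121), Ridgeline→Slot 5 ($132), Ember→Slot 4 ($112) — total 120+121+132+112 = $485.
Column-greedy (each slot in turn goes to its best remaining advertiser) gives $448, worse by 37.
Cove's own top slot is Slot 5 ($126), but forcing Cove→Slot 5 and reassigning the rest optimally gives only $457 — worse by 28.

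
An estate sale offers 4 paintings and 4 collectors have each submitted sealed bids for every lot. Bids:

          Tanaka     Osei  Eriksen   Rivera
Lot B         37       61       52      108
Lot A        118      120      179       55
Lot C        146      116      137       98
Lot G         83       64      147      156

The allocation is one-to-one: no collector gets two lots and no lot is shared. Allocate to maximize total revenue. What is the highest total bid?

Optimal: Tanaka→Lot C ($146), Osei→Lot B ($61), Eriksen→Lot A ($179), Rivera→Lot G ($156) — total 146+61+179+156 = $542.
Row-greedy (each collector in turn takes its best remaining lot) gives $521, worse by 21.

Max total: $542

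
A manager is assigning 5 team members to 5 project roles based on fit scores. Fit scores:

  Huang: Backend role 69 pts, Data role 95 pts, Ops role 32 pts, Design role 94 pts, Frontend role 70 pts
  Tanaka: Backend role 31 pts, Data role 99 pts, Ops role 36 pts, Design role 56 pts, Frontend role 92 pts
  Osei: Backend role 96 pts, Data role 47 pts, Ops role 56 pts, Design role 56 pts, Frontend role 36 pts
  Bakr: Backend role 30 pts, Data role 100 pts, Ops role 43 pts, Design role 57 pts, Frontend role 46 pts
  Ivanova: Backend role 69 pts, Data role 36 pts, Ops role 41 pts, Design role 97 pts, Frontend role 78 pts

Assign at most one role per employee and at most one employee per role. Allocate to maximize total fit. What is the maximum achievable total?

Maximum total: 423 pts

Optimal: Huang→Data role (95 pts), Tanaka→Frontend role (92 pts), Osei→Backend role (96 pts), Bakr→Ops role (43 pts), Ivanova→Design role (97 pts) — total 95+92+96+43+97 = 423 pts.
Max-entry greedy (repeatedly take the single best remaining cell) gives 417 pts, worse by 6.
Swapping Bakr↔Ivanova (Bakr→Design role 57 pts, Ivanova→Ops role 41 pts) loses 42.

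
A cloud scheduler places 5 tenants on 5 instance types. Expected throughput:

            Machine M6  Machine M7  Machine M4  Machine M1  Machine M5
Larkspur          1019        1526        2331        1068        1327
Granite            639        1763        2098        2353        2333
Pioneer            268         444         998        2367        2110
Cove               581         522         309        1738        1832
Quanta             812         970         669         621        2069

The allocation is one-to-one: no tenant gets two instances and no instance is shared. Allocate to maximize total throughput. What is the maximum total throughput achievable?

Optimal: Larkspur→Machine M4 (2331 ops/s), Granite→Machine M7 (1763 ops/s), Pioneer→Machine M1 (2367 ops/s), Cove→Machine M6 (581 ops/s), Quanta→Machine M5 (2069 ops/s) — total 2331+1763+2367+581+2069 = 9111 ops/s.
Max-entry greedy (repeatedly take the single best remaining cell) gives 8582 ops/s, worse by 529.
Swapping Pioneer↔Cove (Pioneer→Machine M6 268 ops/s, Cove→Machine M1 1738 ops/s) loses 942.
Checked against all permutations: 9111 ops/s is optimal.

Max total: 9111 ops/s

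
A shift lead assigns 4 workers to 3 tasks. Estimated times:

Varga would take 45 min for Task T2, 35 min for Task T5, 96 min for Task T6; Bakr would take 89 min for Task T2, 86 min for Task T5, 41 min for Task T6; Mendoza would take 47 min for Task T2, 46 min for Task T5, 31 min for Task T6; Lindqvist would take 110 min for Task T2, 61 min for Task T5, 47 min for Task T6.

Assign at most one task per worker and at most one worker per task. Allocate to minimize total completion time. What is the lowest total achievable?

Min total: 123 min

Treat this as an assignment problem: match each worker to one task.
Optimal: Mendoza→Task T2 (47 min), Varga→Task T5 (35 min), Bakr→Task T6 (41 min) — total 47+35+41 = 123 min.
Min-entry greedy (repeatedly take the single cheapest remaining cell) gives 155 min, worse by 32.
Next-best assignment: Mendoza→Task T2, Varga→Task T5, Lindqvist→Task T6 = 129 min.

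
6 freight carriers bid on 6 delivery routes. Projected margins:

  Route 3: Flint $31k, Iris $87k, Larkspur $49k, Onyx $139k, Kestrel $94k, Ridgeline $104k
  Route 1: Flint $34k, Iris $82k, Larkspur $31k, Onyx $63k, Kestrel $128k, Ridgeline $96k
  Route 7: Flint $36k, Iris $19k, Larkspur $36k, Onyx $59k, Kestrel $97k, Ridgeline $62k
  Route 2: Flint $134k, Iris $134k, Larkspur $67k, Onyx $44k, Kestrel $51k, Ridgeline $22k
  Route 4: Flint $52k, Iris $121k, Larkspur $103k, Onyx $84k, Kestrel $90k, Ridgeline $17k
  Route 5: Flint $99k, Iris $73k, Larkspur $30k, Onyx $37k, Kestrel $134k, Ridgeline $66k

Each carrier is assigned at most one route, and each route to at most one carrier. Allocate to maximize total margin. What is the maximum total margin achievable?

Optimal: Flint→Route 5 ($99k), Iris→Route 2 ($134k), Larkspur→Route 4 ($103k), Onyx→Route 3 ($139k), Kestrel→Route 7 ($97k), Ridgeline→Route 1 ($96k) — total 99+134+103+139+97+96 = $668k.
Column-greedy (each route in turn goes to its best remaining carrier) gives $614k, worse by 54.
Swapping Onyx↔Flint (Onyx→Route 5 $37k, Flint→Route 3 $31k) loses 170.
Checked against all permutations: $668k is optimal.

Maximum total: $668k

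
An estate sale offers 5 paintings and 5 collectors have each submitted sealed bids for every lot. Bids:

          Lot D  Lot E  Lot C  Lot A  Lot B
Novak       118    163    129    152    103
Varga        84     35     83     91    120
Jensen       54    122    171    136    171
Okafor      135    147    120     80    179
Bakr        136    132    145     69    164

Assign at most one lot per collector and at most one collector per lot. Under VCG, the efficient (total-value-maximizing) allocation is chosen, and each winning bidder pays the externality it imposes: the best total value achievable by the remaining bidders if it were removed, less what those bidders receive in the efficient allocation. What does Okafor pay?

Okafor pays $29.

Efficient allocation: Novak→Lot E ($163), Varga→Lot A ($91), Jensen→Lot C ($171), Okafor→Lot B ($179), Bakr→Lot D ($136); total welfare W = $740.
Okafor receives Lot B at value $179, so the others get W − 179 = $561.
Without Okafor: best allocation of the remaining 4 bidders over all 5 lots is Novak→Lot E ($163), Varga→Lot B ($120), Jensen→Lot C ($171), Bakr→Lot D ($136), total $590.
VCG payment = (others' best without Okafor) − (others' welfare with Okafor) = 590 − 561 = $29.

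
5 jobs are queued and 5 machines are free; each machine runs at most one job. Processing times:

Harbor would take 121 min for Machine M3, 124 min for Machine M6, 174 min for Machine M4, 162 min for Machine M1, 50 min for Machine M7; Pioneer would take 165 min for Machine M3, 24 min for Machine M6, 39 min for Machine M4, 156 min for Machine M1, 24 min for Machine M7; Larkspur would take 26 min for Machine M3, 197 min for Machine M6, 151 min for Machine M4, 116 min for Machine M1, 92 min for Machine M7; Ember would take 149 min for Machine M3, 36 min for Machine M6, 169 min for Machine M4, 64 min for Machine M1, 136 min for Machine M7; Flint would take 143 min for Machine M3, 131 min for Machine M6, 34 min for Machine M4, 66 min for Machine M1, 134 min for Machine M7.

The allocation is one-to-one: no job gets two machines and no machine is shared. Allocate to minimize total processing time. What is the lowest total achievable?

Minimum total: 198 min

Optimal: Harbor→Machine M7 (50 min), Pioneer→Machine M6 (24 min), Larkspur→Machine M3 (26 min), Ember→Machine M1 (64 min), Flint→Machine M4 (34 min) — total 50+24+26+64+34 = 198 min.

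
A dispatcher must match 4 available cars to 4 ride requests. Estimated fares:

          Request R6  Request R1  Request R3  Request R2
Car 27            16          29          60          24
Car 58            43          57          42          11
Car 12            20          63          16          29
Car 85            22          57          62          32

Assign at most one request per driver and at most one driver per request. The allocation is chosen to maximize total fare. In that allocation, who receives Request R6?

Car 58 receives Request R6.

Optimal: Car 27→Request R3 ($60), Car 58→Request R6 ($43), Car 12→Request R1 ($63), Car 85→Request R2 ($32) — total 60+43+63+32 = $198.
Next-best assignment: Car 27→Request R2, Car 58→Request R6, Car 12→Request R1, Car 85→Request R3 = $192.
Checked against all permutations: $198 is optimal.
Car 58's own top request is Request R1 ($57), but forcing Car 58→Request R1 and reassigning the rest optimally gives only $169 — worse by 29.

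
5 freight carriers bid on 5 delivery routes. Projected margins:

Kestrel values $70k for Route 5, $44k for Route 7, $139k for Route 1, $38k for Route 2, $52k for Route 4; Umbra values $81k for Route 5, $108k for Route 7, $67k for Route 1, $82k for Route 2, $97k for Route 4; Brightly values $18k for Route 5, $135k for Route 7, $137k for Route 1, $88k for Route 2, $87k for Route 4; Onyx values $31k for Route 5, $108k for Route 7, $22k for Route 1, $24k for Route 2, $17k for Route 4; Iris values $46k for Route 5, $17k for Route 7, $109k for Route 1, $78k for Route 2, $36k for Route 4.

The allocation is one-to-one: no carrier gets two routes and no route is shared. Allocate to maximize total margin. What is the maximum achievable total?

Max total: $493k

Optimal: Kestrel→Route 1 ($139k), Umbra→Route 5 ($81k), Brightly→Route 4 ($87k), Onyx→Route 7 ($108k), Iris→Route 2 ($78k) — total 139+81+87+108+78 = $493k.
Max-entry greedy (repeatedly take the single best remaining cell) gives $480k, worse by 13.
Next-best assignment: Kestrel→Route 5, Umbra→Route 4, Brightly→Route 1, Onyx→Route 7, Iris→Route 2 = $490k.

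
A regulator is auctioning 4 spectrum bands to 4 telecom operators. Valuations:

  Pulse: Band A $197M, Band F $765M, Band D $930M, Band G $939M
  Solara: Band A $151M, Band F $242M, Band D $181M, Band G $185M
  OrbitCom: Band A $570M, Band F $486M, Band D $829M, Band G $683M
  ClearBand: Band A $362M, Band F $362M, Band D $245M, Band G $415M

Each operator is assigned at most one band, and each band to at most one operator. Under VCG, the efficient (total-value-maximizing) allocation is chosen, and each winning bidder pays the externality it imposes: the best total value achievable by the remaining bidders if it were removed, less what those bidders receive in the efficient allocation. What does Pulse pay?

Pulse pays $53M.

Efficient allocation: Pulse→Band G ($939M), Solara→Band F ($242M), OrbitCom→Band D ($829M), ClearBand→Band A ($362M); total welfare W = $2372M.
Pulse receives Band G at value $939M, so the others get W − 939 = $1433M.
Without Pulse: best allocation of the remaining 3 bidders over all 4 bands is Solara→Band F ($242M), OrbitCom→Band D ($829M), ClearBand→Band G ($415M), total $1486M.
VCG payment = (others' best without Pulse) − (others' welfare with Pulse) = 1486 − 1433 = $53M.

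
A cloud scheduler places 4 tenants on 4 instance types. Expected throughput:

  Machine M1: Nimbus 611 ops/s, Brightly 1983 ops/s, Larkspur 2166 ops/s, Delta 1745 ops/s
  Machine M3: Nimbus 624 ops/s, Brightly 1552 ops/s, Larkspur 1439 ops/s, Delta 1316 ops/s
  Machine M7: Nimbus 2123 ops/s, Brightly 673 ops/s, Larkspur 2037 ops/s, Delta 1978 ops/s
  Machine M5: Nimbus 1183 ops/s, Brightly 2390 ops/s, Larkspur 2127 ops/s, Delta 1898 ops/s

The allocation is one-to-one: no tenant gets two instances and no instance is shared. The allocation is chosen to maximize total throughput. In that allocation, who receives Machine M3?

Optimal: Nimbus→Machine M7 (2123 ops/s), Brightly→Machine M5 (2390 ops/s), Larkspur→Machine M1 (2166 ops/s), Delta→Machine M3 (1316 ops/s) — total 2123+2390+2166+1316 = 7995 ops/s.
Column-greedy (each instance in turn goes to its best remaining tenant) gives 7739 ops/s, worse by 256.
Next-best assignment: Nimbus→Machine M7, Brightly→Machine M3, Larkspur→Machine M1, Delta→Machine M5 = 7739 ops/s.
No other one-to-one assignment exceeds 7995 ops/s.
Delta's own top instance is Machine M7 (1978 ops/s), but forcing Delta→Machine M7 and reassigning the rest optimally gives only 7158 ops/s — worse by 837.

Delta receives Machine M3.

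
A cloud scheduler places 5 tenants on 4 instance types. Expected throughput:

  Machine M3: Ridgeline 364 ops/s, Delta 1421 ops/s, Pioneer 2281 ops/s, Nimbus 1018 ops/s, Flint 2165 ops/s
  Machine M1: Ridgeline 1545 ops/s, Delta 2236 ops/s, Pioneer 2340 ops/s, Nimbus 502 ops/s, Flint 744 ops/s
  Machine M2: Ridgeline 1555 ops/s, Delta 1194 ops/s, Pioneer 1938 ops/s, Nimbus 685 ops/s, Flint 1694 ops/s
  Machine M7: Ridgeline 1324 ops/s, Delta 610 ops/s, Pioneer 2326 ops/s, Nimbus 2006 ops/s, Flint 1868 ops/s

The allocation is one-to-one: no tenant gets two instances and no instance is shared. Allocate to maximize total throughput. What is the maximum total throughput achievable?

Maximum total: 8345 ops/s

Treat this as an assignment problem: match each tenant to one instance.
Optimal: Flint→Machine M3 (2165 ops/s), Delta→Machine M1 (2236 ops/s), Pioneer→Machine M2 (1938 ops/s), Nimbus→Machine M7 (2006 ops/s) — total 2165+2236+1938+2006 = 8345 ops/s.
Next-best assignment: Flint→Machine M3, Delta→Machine M1, Ridgeline→Machine M2, Pioneer→Machine M7 = 8282 ops/s.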